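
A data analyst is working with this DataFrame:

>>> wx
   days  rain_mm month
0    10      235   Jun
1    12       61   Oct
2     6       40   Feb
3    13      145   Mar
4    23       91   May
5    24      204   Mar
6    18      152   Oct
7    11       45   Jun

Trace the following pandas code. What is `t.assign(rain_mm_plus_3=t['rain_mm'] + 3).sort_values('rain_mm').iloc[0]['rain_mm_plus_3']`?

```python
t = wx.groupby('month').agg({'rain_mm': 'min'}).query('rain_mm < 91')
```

43

group by month, min of rain_mm:
       rain_mm
month         
Feb         40
Jun         45
Mar        145
May         91
Oct         61
filter rows where rain_mm < 91:
       rain_mm
month         
Feb         40
Jun         45
Oct         61
add column rain_mm_plus_3 = t['rain_mm'] + 3:
       rain_mm  rain_mm_plus_3
month                         
Feb         40              43
Jun         45              48
Oct         61              64
sort by rain_mm:
       rain_mm  rain_mm_plus_3
month                         
Feb         40              43
Jun         45              48
Oct         61              64
So iloc[0]['rain_mm_plus_3'] = 43.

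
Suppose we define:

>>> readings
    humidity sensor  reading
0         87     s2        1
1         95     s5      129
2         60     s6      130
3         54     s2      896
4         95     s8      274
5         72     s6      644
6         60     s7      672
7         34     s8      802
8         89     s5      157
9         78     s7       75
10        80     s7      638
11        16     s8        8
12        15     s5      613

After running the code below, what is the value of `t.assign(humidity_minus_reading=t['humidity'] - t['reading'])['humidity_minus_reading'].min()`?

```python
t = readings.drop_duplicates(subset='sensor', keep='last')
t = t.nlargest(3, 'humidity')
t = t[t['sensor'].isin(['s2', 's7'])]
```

-842

drop duplicate sensor (keep=last):
    humidity sensor  reading
3         54     s2      896
5         72     s6      644
10        80     s7      638
11        16     s8        8
12        15     s5      613
take 3 rows with largest humidity:
    humidity sensor  reading
10        80     s7      638
5         72     s6      644
3         54     s2      896
filter rows where sensor in ['s2', 's7']:
    humidity sensor  reading
10        80     s7      638
3         54     s2      896
add column humidity_minus_reading = t['humidity'] - t['reading']:
    humidity sensor  reading  humidity_minus_reading
10        80     s7      638                    -558
3         54     s2      896                    -842
Hence -842.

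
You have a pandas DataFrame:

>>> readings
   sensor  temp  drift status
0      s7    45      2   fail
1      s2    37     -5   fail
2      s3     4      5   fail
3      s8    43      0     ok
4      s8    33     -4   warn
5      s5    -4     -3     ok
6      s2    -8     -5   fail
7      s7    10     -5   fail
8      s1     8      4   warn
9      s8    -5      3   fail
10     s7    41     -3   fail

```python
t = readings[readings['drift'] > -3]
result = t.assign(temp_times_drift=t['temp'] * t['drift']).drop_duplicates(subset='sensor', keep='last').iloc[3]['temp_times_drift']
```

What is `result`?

-15

filter rows where drift > -3:
  sensor  temp  drift status
0     s7    45      2   fail
2     s3     4      5   fail
3     s8    43      0     ok
8     s1     8      4   warn
9     s8    -5      3   fail
add column temp_times_drift = t['temp'] * t['drift']:
  sensor  temp  drift status  temp_times_drift
0     s7    45      2   fail                90
2     s3     4      5   fail                20
3     s8    43      0     ok                 0
8     s1     8      4   warn                32
9     s8    -5      3   fail               -15
drop duplicate sensor (keep=last):
  sensor  temp  drift status  temp_times_drift
0     s7    45      2   fail                90
2     s3     4      5   fail                20
8     s1     8      4   warn                32
9     s8    -5      3   fail               -15
Reading off the value at position 3, column 'temp_times_drift', we get -15.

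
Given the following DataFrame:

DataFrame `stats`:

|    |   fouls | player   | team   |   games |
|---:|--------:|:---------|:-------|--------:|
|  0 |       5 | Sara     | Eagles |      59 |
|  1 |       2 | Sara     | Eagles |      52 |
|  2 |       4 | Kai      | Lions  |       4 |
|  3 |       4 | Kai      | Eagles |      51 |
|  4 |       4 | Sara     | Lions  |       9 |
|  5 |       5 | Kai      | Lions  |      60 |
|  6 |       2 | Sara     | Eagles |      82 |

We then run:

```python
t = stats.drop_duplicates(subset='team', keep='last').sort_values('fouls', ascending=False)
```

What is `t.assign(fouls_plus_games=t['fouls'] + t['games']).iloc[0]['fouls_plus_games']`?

65

drop duplicate team (keep=last):
   fouls player    team  games
5      5    Kai   Lions     60
6      2   Sara  Eagles     82
sort by fouls descending:
   fouls player    team  games
5      5    Kai   Lions     60
6      2   Sara  Eagles     82
add column fouls_plus_games = t['fouls'] + t['games']:
   fouls player    team  games  fouls_plus_games
5      5    Kai   Lions     60                65
6      2   Sara  Eagles     82                84
Taking the value at position 0, column 'fouls_plus_games' gives 65.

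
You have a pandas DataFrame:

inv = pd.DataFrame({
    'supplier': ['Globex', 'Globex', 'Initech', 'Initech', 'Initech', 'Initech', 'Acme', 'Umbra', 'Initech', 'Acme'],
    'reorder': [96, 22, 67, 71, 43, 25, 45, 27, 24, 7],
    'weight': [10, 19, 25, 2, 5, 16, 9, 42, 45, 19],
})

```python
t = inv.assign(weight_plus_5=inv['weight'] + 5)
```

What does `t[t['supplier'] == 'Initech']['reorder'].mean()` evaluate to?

add column weight_plus_5 = inv['weight'] + 5:
  supplier  reorder  weight  weight_plus_5
0   Globex       96      10             15
1   Globex       22      19             24
2  Initech       67      25             30
3  Initech       71       2              7
4  Initech       43       5             10
5  Initech       25      16             21
6     Acme       45       9             14
7    Umbra       27      42             47
8  Initech       24      45             50
9     Acme        7      19             24
filter rows where supplier == 'Initech':
  supplier  reorder  weight  weight_plus_5
2  Initech       67      25             30
3  Initech       71       2              7
4  Initech       43       5             10
5  Initech       25      16             21
8  Initech       24      45             50

46.0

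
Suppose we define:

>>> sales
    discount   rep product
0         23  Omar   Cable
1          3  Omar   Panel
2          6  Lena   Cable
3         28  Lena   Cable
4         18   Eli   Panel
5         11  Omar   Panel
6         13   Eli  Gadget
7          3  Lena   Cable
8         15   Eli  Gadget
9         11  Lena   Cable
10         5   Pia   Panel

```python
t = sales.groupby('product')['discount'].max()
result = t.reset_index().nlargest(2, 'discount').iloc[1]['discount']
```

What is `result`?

group by product, max of discount:
product
Cable     28
Gadget    15
Panel     18
Name: discount, dtype: int64
reset_index():
  product  discount
0   Cable        28
1  Gadget        15
2   Panel        18
take 2 rows with largest discount:
  product  discount
0   Cable        28
2   Panel        18
Taking the value at position 1, column 'discount' gives 18.

18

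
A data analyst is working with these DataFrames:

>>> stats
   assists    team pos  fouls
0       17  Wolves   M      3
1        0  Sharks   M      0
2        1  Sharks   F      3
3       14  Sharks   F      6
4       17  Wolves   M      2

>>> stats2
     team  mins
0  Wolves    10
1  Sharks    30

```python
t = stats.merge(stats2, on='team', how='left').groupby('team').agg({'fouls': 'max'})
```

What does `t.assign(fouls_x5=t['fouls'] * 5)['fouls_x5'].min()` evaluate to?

15

merge on 'team' (how='left') → 5 rows:
   assists    team pos  fouls  mins
0       17  Wolves   M      3    10
1        0  Sharks   M      0    30
2        1  Sharks   F      3    30
3       14  Sharks   F      6    30
4       17  Wolves   M      2    10
group by team, max of fouls:
        fouls
team         
Sharks      6
Wolves      3
add column fouls_x5 = t['fouls'] * 5:
        fouls  fouls_x5
team                   
Sharks      6        30
Wolves      3        15
The min of column 'fouls_x5' is 15.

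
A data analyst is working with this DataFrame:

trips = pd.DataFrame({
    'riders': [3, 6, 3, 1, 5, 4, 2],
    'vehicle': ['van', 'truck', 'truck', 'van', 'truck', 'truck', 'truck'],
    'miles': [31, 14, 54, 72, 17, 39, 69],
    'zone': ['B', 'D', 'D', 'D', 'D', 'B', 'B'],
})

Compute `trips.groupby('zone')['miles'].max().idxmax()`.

group by zone, max of miles:
zone
B    69
D    72
Name: miles, dtype: int64
The label with the largest value is D.

D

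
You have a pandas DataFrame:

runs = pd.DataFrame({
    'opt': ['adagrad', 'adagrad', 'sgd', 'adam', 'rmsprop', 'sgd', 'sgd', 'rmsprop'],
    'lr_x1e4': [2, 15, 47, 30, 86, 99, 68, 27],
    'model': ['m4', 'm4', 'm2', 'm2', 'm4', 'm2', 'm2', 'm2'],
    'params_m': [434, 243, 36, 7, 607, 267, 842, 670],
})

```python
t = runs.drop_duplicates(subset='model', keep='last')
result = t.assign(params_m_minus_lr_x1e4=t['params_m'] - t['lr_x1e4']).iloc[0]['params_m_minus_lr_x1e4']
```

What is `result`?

521

drop duplicate model (keep=last):
       opt  lr_x1e4 model  params_m
4  rmsprop       86    m4       607
7  rmsprop       27    m2       670
add column params_m_minus_lr_x1e4 = t['params_m'] - t['lr_x1e4']:
       opt  lr_x1e4 model  params_m  params_m_minus_lr_x1e4
4  rmsprop       86    m4       607                     521
7  rmsprop       27    m2       670                     643
The value at position 0, column 'params_m_minus_lr_x1e4' is 521.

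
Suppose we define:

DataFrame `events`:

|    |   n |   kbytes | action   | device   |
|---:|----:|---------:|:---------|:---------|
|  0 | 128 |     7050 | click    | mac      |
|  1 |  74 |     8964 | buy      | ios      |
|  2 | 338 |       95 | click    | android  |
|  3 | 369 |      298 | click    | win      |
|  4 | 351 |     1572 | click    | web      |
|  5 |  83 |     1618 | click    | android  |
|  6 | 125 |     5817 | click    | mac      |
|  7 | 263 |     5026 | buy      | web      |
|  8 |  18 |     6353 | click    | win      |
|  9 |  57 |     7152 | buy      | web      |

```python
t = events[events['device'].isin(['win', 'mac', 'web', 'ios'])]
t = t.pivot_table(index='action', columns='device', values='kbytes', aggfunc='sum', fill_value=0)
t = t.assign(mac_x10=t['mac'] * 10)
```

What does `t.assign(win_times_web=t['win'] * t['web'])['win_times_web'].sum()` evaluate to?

10455372

filter rows where device in ['win', 'mac', 'web', 'ios']:
     n  kbytes action device
0  128    7050  click    mac
1   74    8964    buy    ios
3  369     298  click    win
4  351    1572  click    web
6  125    5817  click    mac
7  263    5026    buy    web
8   18    6353  click    win
9   57    7152    buy    web
pivot: rows=action, cols=device, sum(kbytes):
device   ios    mac    web   win
action                          
buy     8964      0  12178     0
click      0  12867   1572  6651
add column mac_x10 = t['mac'] * 10:
device   ios    mac    web   win  mac_x10
action                                   
buy     8964      0  12178     0        0
click      0  12867   1572  6651   128670
add column win_times_web = t['win'] * t['web']:
device   ios    mac    web   win  mac_x10  win_times_web
action                                                  
buy     8964      0  12178     0        0              0
click      0  12867   1572  6651   128670       10455372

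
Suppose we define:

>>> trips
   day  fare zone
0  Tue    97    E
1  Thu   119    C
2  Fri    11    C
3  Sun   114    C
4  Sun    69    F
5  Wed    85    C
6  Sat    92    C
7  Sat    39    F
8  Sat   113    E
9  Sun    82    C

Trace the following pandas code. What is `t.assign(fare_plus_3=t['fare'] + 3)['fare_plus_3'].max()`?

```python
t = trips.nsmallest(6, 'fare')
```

take 6 rows with smallest fare:
   day  fare zone
2  Fri    11    C
7  Sat    39    F
4  Sun    69    F
9  Sun    82    C
5  Wed    85    C
6  Sat    92    C
add column fare_plus_3 = t['fare'] + 3:
   day  fare zone  fare_plus_3
2  Fri    11    C           14
7  Sat    39    F           42
4  Sun    69    F           72
9  Sun    82    C           85
5  Wed    85    C           88
6  Sat    92    C           95
Reading off the max of column 'fare_plus_3', we get 95.

95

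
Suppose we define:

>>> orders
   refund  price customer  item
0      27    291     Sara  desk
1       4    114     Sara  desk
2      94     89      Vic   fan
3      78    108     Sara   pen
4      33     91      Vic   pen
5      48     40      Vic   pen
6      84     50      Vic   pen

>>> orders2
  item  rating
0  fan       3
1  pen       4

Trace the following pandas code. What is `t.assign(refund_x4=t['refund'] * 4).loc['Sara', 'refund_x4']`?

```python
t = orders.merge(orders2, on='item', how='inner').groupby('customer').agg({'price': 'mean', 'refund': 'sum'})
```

merge on 'item' (how='inner') → 5 rows:
   refund  price customer item  rating
0      94     89      Vic  fan       3
1      78    108     Sara  pen       4
2      33     91      Vic  pen       4
3      48     40      Vic  pen       4
4      84     50      Vic  pen       4
group by customer: mean(price), sum(refund):
          price  refund
customer               
Sara      108.0      78
Vic        67.5     259
add column refund_x4 = t['refund'] * 4:
          price  refund  refund_x4
customer                          
Sara      108.0      78        312
Vic        67.5     259       1036

312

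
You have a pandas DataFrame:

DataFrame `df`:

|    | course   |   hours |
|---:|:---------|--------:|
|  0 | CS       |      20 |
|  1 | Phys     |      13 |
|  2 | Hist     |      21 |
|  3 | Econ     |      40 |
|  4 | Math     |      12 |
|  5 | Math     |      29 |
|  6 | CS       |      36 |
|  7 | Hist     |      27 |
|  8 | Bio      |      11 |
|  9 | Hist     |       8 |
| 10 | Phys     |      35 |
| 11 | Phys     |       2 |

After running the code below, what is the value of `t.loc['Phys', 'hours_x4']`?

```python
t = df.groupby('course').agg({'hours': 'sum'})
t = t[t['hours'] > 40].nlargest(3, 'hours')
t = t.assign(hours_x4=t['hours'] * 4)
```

200

group by course, sum of hours:
        hours
course       
Bio        11
CS         56
Econ       40
Hist       56
Math       41
Phys       50
filter rows where hours > 40:
        hours
course       
CS         56
Hist       56
Math       41
Phys       50
take 3 rows with largest hours:
        hours
course       
CS         56
Hist       56
Phys       50
add column hours_x4 = t['hours'] * 4:
        hours  hours_x4
course                 
CS         56       224
Hist       56       224
Phys       50       200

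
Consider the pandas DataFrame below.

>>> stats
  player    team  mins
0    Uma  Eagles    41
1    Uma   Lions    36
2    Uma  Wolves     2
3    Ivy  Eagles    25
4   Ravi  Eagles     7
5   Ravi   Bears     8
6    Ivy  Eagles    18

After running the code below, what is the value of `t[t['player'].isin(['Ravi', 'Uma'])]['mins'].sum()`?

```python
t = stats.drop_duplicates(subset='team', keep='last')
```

drop duplicate team (keep=last):
  player    team  mins
1    Uma   Lions    36
2    Uma  Wolves     2
5   Ravi   Bears     8
6    Ivy  Eagles    18
filter rows where player in ['Ravi', 'Uma']:
  player    team  mins
1    Uma   Lions    36
2    Uma  Wolves     2
5   Ravi   Bears     8
Then the sum of column 'mins': 46

46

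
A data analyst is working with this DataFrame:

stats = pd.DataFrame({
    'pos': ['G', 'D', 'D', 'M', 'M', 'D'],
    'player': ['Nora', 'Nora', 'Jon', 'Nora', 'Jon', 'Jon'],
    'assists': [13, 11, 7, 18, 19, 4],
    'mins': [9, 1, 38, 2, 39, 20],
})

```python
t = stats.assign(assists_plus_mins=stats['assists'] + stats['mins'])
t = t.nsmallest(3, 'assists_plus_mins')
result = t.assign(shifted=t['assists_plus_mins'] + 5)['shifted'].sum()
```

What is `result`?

69

add column assists_plus_mins = stats['assists'] + stats['mins']:
  pos player  assists  mins  assists_plus_mins
0   G   Nora       13     9                 22
1   D   Nora       11     1                 12
2   D    Jon        7    38                 45
3   M   Nora       18     2                 20
4   M    Jon       19    39                 58
5   D    Jon        4    20                 24
take 3 rows with smallest assists_plus_mins:
  pos player  assists  mins  assists_plus_mins
1   D   Nora       11     1                 12
3   M   Nora       18     2                 20
0   G   Nora       13     9                 22
add column shifted = t['assists_plus_mins'] + 5:
  pos player  assists  mins  assists_plus_mins  shifted
1   D   Nora       11     1                 12       17
3   M   Nora       18     2                 20       25
0   G   Nora       13     9                 22       27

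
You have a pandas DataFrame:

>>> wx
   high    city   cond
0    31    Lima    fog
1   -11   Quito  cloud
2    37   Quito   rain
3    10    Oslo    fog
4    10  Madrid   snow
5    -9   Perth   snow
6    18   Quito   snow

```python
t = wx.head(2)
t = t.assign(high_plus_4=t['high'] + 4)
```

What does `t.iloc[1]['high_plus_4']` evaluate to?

-7

take first 2 rows:
   high   city   cond
0    31   Lima    fog
1   -11  Quito  cloud
add column high_plus_4 = t['high'] + 4:
   high   city   cond  high_plus_4
0    31   Lima    fog           35
1   -11  Quito  cloud           -7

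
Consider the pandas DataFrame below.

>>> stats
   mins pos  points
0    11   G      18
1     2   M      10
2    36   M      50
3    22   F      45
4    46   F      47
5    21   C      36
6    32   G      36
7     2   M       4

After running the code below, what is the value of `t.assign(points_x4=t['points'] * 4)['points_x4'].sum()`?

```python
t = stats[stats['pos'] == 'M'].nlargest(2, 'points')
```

filter rows where pos == 'M':
   mins pos  points
1     2   M      10
2    36   M      50
7     2   M       4
take 2 rows with largest points:
   mins pos  points
2    36   M      50
1     2   M      10
add column points_x4 = t['points'] * 4:
   mins pos  points  points_x4
2    36   M      50        200
1     2   M      10         40
Finally, sum of column 'points_x4' = 240.

240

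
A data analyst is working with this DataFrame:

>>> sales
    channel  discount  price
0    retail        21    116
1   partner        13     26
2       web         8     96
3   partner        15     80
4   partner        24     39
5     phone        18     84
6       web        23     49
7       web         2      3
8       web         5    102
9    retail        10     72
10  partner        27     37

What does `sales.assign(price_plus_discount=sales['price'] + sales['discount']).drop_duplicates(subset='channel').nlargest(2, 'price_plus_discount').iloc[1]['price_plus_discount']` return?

104

add column price_plus_discount = sales['price'] + sales['discount']:
    channel  discount  price  price_plus_discount
0    retail        21    116                  137
1   partner        13     26                   39
2       web         8     96                  104
3   partner        15     80                   95
4   partner        24     39                   63
5     phone        18     84                  102
6       web        23     49                   72
7       web         2      3                    5
8       web         5    102                  107
9    retail        10     72                   82
10  partner        27     37                   64
drop duplicate channel (keep=first):
   channel  discount  price  price_plus_discount
0   retail        21    116                  137
1  partner        13     26                   39
2      web         8     96                  104
5    phone        18     84                  102
take 2 rows with largest price_plus_discount:
  channel  discount  price  price_plus_discount
0  retail        21    116                  137
2     web         8     96                  104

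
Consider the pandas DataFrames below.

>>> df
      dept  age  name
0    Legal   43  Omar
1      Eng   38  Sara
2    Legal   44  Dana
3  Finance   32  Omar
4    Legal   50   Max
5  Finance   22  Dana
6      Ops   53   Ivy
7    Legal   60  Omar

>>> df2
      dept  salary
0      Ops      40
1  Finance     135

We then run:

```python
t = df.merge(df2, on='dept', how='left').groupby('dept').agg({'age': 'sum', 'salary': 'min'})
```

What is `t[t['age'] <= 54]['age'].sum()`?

merge on 'dept' (how='left') → 8 rows:
      dept  age  name  salary
0    Legal   43  Omar     NaN
1      Eng   38  Sara     NaN
2    Legal   44  Dana     NaN
3  Finance   32  Omar   135.0
4    Legal   50   Max     NaN
5  Finance   22  Dana   135.0
6      Ops   53   Ivy    40.0
7    Legal   60  Omar     NaN
group by dept: sum(age), min(salary):
         age  salary
dept                
Eng       38     NaN
Finance   54   135.0
Legal    197     NaN
Ops       53    40.0
filter rows where age <= 54:
         age  salary
dept                
Eng       38     NaN
Finance   54   135.0
Ops       53    40.0
sum of column 'age' → 145

145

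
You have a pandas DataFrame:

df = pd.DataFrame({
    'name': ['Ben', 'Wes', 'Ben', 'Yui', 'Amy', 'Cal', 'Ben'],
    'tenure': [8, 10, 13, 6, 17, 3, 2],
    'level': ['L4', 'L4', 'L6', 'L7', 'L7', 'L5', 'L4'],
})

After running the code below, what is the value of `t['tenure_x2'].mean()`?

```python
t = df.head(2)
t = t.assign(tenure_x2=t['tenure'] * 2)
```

18.0

take first 2 rows:
  name  tenure level
0  Ben       8    L4
1  Wes      10    L4
add column tenure_x2 = t['tenure'] * 2:
  name  tenure level  tenure_x2
0  Ben       8    L4         16
1  Wes      10    L4         20
mean of column 'tenure_x2' → 18.0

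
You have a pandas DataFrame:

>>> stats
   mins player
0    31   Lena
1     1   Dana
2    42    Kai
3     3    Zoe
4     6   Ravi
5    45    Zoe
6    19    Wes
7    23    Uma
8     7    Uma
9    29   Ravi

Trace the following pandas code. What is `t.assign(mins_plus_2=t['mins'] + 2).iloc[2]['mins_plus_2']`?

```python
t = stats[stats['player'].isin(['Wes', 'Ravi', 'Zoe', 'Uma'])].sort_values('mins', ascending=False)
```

filter rows where player in ['Wes', 'Ravi', 'Zoe', 'Uma']:
   mins player
3     3    Zoe
4     6   Ravi
5    45    Zoe
6    19    Wes
7    23    Uma
8     7    Uma
9    29   Ravi
sort by mins descending:
   mins player
5    45    Zoe
9    29   Ravi
7    23    Uma
6    19    Wes
8     7    Uma
4     6   Ravi
3     3    Zoe
add column mins_plus_2 = t['mins'] + 2:
   mins player  mins_plus_2
5    45    Zoe           47
9    29   Ravi           31
7    23    Uma           25
6    19    Wes           21
8     7    Uma            9
4     6   Ravi            8
3     3    Zoe            5
Taking the value at position 2, column 'mins_plus_2' gives 25.

25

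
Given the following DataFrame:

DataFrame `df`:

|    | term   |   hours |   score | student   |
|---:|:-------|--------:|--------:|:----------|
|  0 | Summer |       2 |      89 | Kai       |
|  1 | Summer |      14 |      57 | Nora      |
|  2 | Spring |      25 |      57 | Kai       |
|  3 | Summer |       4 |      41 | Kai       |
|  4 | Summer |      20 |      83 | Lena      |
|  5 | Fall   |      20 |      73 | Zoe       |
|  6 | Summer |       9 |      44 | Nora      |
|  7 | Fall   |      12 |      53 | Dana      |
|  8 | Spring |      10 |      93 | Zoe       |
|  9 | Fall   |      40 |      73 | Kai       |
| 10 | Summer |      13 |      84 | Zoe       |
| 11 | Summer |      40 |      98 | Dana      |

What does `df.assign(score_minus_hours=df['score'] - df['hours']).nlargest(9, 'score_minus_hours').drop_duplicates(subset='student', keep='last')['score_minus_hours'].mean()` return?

add column score_minus_hours = df['score'] - df['hours']:
      term  hours  score student  score_minus_hours
0   Summer      2     89     Kai                 87
1   Summer     14     57    Nora                 43
2   Spring     25     57     Kai                 32
3   Summer      4     41     Kai                 37
4   Summer     20     83    Lena                 63
5     Fall     20     73     Zoe                 53
6   Summer      9     44    Nora                 35
7     Fall     12     53    Dana                 41
8   Spring     10     93     Zoe                 83
9     Fall     40     73     Kai                 33
10  Summer     13     84     Zoe                 71
11  Summer     40     98    Dana                 58
take 9 rows with largest score_minus_hours:
      term  hours  score student  score_minus_hours
0   Summer      2     89     Kai                 87
8   Spring     10     93     Zoe                 83
10  Summer     13     84     Zoe                 71
4   Summer     20     83    Lena                 63
11  Summer     40     98    Dana                 58
5     Fall     20     73     Zoe                 53
1   Summer     14     57    Nora                 43
7     Fall     12     53    Dana                 41
3   Summer      4     41     Kai                 37
drop duplicate student (keep=last):
     term  hours  score student  score_minus_hours
4  Summer     20     83    Lena                 63
5    Fall     20     73     Zoe                 53
1  Summer     14     57    Nora                 43
7    Fall     12     53    Dana                 41
3  Summer      4     41     Kai                 37
Then the mean of column 'score_minus_hours': 47.4

47.4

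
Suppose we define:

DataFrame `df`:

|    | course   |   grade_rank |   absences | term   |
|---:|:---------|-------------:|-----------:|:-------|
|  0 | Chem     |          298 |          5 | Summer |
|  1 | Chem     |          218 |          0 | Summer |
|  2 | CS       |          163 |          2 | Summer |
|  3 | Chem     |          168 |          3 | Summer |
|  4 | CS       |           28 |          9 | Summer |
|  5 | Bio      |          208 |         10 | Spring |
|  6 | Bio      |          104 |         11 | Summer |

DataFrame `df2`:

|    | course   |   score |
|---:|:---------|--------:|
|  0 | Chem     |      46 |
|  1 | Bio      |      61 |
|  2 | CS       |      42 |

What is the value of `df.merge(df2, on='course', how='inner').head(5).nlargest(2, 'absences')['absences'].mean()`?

merge on 'course' (how='inner') → 7 rows:
  course  grade_rank  absences    term  score
0   Chem         298         5  Summer     46
1   Chem         218         0  Summer     46
2     CS         163         2  Summer     42
3   Chem         168         3  Summer     46
4     CS          28         9  Summer     42
5    Bio         208        10  Spring     61
6    Bio         104        11  Summer     61
take first 5 rows:
  course  grade_rank  absences    term  score
0   Chem         298         5  Summer     46
1   Chem         218         0  Summer     46
2     CS         163         2  Summer     42
3   Chem         168         3  Summer     46
4     CS          28         9  Summer     42
take 2 rows with largest absences:
  course  grade_rank  absences    term  score
4     CS          28         9  Summer     42
0   Chem         298         5  Summer     46

7.0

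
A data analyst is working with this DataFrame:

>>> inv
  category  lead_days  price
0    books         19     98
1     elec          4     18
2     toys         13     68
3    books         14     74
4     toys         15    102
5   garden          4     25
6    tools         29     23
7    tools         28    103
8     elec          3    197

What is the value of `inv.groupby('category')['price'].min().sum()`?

208

group by category, min of price:
category
books     74
elec      18
garden    25
tools     23
toys      68
Name: price, dtype: int64
Then the sum of the resulting series: 208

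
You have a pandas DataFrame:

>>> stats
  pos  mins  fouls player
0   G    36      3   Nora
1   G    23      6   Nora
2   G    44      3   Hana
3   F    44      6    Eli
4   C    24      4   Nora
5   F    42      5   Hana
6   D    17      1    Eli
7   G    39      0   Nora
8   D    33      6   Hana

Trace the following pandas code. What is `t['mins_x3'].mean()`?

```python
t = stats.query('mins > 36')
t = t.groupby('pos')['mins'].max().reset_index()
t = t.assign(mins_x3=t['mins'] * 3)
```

132.0

filter rows where mins > 36:
  pos  mins  fouls player
2   G    44      3   Hana
3   F    44      6    Eli
5   F    42      5   Hana
7   G    39      0   Nora
group by pos, max of mins:
pos
F    44
G    44
Name: mins, dtype: int64
reset_index():
  pos  mins
0   F    44
1   G    44
add column mins_x3 = t['mins'] * 3:
  pos  mins  mins_x3
0   F    44      132
1   G    44      132
Then the mean of column 'mins_x3': 132.0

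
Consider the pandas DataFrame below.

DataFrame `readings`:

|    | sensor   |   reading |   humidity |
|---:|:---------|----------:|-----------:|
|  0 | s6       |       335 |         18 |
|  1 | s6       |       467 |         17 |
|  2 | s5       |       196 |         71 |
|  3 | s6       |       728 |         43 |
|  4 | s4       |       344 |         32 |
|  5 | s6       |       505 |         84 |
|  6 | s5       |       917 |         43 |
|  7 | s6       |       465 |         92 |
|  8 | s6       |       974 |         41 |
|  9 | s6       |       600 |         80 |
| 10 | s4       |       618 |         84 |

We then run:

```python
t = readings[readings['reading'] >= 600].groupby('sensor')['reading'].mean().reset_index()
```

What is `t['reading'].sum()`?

filter rows where reading >= 600:
   sensor  reading  humidity
3      s6      728        43
6      s5      917        43
8      s6      974        41
9      s6      600        80
10     s4      618        84
group by sensor, mean of reading:
sensor
s4    618.000000
s5    917.000000
s6    767.333333
Name: reading, dtype: float64
reset_index():
  sensor     reading
0     s4  618.000000
1     s5  917.000000
2     s6  767.333333

2302.33333333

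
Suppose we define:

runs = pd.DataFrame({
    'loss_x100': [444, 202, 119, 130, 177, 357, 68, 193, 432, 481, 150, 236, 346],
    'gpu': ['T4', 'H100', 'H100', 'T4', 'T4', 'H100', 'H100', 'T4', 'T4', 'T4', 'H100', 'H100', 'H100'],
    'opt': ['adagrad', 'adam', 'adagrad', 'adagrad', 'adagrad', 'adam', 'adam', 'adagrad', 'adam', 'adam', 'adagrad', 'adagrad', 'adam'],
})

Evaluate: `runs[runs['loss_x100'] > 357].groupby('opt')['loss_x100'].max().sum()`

925

filter rows where loss_x100 > 357:
   loss_x100 gpu      opt
0        444  T4  adagrad
8        432  T4     adam
9        481  T4     adam
group by opt, max of loss_x100:
opt
adagrad    444
adam       481
Name: loss_x100, dtype: int64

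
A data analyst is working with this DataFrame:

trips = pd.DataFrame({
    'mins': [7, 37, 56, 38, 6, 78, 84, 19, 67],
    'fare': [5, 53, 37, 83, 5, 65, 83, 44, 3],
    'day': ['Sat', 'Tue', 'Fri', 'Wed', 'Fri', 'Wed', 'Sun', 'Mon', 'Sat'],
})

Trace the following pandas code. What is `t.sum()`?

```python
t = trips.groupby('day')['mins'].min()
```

group by day, min of mins:
day
Fri     6
Mon    19
Sat     7
Sun    84
Tue    37
Wed    38
Name: mins, dtype: int64
Then the sum of the resulting series: 191

191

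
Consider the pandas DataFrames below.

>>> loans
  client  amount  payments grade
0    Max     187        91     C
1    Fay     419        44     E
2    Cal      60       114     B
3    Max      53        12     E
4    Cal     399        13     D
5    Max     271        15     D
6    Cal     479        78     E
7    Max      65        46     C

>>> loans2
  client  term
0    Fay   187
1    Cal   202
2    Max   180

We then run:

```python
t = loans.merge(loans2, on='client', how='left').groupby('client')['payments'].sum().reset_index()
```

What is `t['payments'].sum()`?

merge on 'client' (how='left') → 8 rows:
  client  amount  payments grade  term
0    Max     187        91     C   180
1    Fay     419        44     E   187
2    Cal      60       114     B   202
3    Max      53        12     E   180
4    Cal     399        13     D   202
5    Max     271        15     D   180
6    Cal     479        78     E   202
7    Max      65        46     C   180
group by client, sum of payments:
client
Cal    205
Fay     44
Max    164
Name: payments, dtype: int64
reset_index():
  client  payments
0    Cal       205
1    Fay        44
2    Max       164
Then the sum of column 'payments': 413

413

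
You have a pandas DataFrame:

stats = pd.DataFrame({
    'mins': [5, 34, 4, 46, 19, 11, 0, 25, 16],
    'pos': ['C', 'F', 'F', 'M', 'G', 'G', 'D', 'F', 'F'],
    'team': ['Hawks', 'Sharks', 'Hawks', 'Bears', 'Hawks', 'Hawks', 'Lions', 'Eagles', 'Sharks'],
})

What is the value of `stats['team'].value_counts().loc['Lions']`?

value_counts of team:
team
Hawks     4
Sharks    2
Bears     1
Lions     1
Eagles    1
Name: count, dtype: int64
So loc['Lions'] = 1.

1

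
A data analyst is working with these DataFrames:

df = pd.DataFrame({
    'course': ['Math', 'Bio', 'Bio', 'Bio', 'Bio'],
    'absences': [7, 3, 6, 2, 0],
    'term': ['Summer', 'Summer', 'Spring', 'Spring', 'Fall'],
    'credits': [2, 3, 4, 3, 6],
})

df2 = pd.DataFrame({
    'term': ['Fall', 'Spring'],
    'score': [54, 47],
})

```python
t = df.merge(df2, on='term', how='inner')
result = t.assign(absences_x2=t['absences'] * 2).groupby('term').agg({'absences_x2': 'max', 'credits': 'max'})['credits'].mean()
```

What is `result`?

merge on 'term' (how='inner') → 3 rows:
  course  absences    term  credits  score
0    Bio         6  Spring        4     47
1    Bio         2  Spring        3     47
2    Bio         0    Fall        6     54
add column absences_x2 = t['absences'] * 2:
  course  absences    term  credits  score  absences_x2
0    Bio         6  Spring        4     47           12
1    Bio         2  Spring        3     47            4
2    Bio         0    Fall        6     54            0
group by term: max(absences_x2), max(credits):
        absences_x2  credits
term                        
Fall              0        6
Spring           12        4
mean of column 'credits' → 5.0

5.0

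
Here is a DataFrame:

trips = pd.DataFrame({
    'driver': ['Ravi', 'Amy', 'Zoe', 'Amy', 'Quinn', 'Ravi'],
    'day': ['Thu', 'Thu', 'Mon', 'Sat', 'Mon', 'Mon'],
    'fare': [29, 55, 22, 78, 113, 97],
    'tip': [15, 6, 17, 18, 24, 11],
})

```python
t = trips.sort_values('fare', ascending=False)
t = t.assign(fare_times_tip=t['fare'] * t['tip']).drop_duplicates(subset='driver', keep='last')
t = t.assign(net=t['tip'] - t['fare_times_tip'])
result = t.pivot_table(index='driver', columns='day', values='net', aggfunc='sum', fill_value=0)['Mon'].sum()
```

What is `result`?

sort by fare descending:
  driver  day  fare  tip
4  Quinn  Mon   113   24
5   Ravi  Mon    97   11
3    Amy  Sat    78   18
1    Amy  Thu    55    6
0   Ravi  Thu    29   15
2    Zoe  Mon    22   17
add column fare_times_tip = t['fare'] * t['tip']:
  driver  day  fare  tip  fare_times_tip
4  Quinn  Mon   113   24            2712
5   Ravi  Mon    97   11            1067
3    Amy  Sat    78   18            1404
1    Amy  Thu    55    6             330
0   Ravi  Thu    29   15             435
2    Zoe  Mon    22   17             374
drop duplicate driver (keep=last):
  driver  day  fare  tip  fare_times_tip
4  Quinn  Mon   113   24            2712
1    Amy  Thu    55    6             330
0   Ravi  Thu    29   15             435
2    Zoe  Mon    22   17             374
add column net = t['tip'] - t['fare_times_tip']:
  driver  day  fare  tip  fare_times_tip   net
4  Quinn  Mon   113   24            2712 -2688
1    Amy  Thu    55    6             330  -324
0   Ravi  Thu    29   15             435  -420
2    Zoe  Mon    22   17             374  -357
pivot: rows=driver, cols=day, sum(net):
day      Mon  Thu
driver           
Amy        0 -324
Quinn  -2688    0
Ravi       0 -420
Zoe     -357    0
Hence -3045.

-3045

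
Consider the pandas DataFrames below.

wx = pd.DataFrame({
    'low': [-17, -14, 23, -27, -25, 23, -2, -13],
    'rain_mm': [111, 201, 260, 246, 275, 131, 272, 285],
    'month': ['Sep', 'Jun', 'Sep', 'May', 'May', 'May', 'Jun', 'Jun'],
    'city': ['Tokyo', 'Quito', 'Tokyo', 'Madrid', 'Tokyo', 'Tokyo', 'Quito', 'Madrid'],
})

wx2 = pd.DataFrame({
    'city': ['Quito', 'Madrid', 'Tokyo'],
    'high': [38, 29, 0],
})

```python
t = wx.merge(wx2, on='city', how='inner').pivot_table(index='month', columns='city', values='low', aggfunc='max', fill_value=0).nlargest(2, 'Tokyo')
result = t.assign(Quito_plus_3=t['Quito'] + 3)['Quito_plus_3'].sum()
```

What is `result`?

merge on 'city' (how='inner') → 8 rows:
   low  rain_mm month    city  high
0  -17      111   Sep   Tokyo     0
1  -14      201   Jun   Quito    38
2   23      260   Sep   Tokyo     0
3  -27      246   May  Madrid    29
4  -25      275   May   Tokyo     0
5   23      131   May   Tokyo     0
6   -2      272   Jun   Quito    38
7  -13      285   Jun  Madrid    29
pivot: rows=month, cols=city, max(low):
city   Madrid  Quito  Tokyo
month                      
Jun       -13     -2      0
May       -27      0     23
Sep         0      0     23
take 2 rows with largest Tokyo:
city   Madrid  Quito  Tokyo
month                      
May       -27      0     23
Sep         0      0     23
add column Quito_plus_3 = t['Quito'] + 3:
city   Madrid  Quito  Tokyo  Quito_plus_3
month                                    
May       -27      0     23             3
Sep         0      0     23             3
Reading off the sum of column 'Quito_plus_3', we get 6.

6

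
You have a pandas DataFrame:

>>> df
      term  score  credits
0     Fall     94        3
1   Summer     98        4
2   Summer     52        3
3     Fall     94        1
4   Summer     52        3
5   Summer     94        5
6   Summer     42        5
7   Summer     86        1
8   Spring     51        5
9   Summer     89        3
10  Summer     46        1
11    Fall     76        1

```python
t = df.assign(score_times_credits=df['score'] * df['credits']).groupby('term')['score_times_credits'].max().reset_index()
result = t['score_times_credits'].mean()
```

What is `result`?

335.666666667

add column score_times_credits = df['score'] * df['credits']:
      term  score  credits  score_times_credits
0     Fall     94        3                  282
1   Summer     98        4                  392
2   Summer     52        3                  156
3     Fall     94        1                   94
4   Summer     52        3                  156
5   Summer     94        5                  470
6   Summer     42        5                  210
7   Summer     86        1                   86
8   Spring     51        5                  255
9   Summer     89        3                  267
10  Summer     46        1                   46
11    Fall     76        1                   76
group by term, max of score_times_credits:
term
Fall      282
Spring    255
Summer    470
Name: score_times_credits, dtype: int64
reset_index():
     term  score_times_credits
0    Fall                  282
1  Spring                  255
2  Summer                  470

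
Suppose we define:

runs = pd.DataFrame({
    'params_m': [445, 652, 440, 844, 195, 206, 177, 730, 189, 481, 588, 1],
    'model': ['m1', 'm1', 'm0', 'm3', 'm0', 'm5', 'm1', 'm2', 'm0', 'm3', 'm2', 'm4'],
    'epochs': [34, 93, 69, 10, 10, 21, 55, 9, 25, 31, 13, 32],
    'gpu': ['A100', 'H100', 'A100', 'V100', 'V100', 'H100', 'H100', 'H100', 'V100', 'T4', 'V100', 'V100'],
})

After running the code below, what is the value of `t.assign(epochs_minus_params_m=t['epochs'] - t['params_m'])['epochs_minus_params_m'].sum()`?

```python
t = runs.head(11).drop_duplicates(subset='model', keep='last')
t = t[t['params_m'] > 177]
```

-1374

take first 11 rows:
    params_m model  epochs   gpu
0        445    m1      34  A100
1        652    m1      93  H100
2        440    m0      69  A100
3        844    m3      10  V100
4        195    m0      10  V100
5        206    m5      21  H100
6        177    m1      55  H100
7        730    m2       9  H100
8        189    m0      25  V100
9        481    m3      31    T4
10       588    m2      13  V100
drop duplicate model (keep=last):
    params_m model  epochs   gpu
5        206    m5      21  H100
6        177    m1      55  H100
8        189    m0      25  V100
9        481    m3      31    T4
10       588    m2      13  V100
filter rows where params_m > 177:
    params_m model  epochs   gpu
5        206    m5      21  H100
8        189    m0      25  V100
9        481    m3      31    T4
10       588    m2      13  V100
add column epochs_minus_params_m = t['epochs'] - t['params_m']:
    params_m model  epochs   gpu  epochs_minus_params_m
5        206    m5      21  H100                   -185
8        189    m0      25  V100                   -164
9        481    m3      31    T4                   -450
10       588    m2      13  V100                   -575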